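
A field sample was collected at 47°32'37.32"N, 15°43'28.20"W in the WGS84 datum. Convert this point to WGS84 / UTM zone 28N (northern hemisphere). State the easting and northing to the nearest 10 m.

E 445480 m, N 5265840 m

Zone 28 central meridian λ₀ = 6×28 − 183 = -15°; Δλ = -0.7245°.
Transverse Mercator on WGS84 with k₀ = 0.9996 gives E = 445480.840 m, N = 5265840.720 m.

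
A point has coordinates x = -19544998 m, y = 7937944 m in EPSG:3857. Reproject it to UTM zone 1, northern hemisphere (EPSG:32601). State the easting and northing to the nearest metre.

E 584514 m, N 6414002 m

Web Mercator inverse (R = 6378137 m) → φ = 57.85989855°, λ = -175.57570431°.
UTM 1N forward: E = 584513.787 m, N = 6414001.943 m.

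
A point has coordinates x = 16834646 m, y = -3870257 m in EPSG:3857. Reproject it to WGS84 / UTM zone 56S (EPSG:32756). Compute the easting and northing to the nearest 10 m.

E 334120 m, N 6368260 m

Web Mercator inverse (R = 6378137 m) → φ = -32.81109694°, λ = 151.22819805°.
UTM 56S forward: E = 334122.838 m, N = 6368264.504 m.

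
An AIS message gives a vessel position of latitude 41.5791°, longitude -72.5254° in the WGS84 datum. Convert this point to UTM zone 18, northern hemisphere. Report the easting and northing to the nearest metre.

Zone 18 central meridian λ₀ = 6×18 − 183 = -75°; Δλ = +2.4746°.
Transverse Mercator on WGS84 with k₀ = 0.9996 gives E = 706293.216 m, N = 4606003.385 m.

E 706293 m, N 4606003 m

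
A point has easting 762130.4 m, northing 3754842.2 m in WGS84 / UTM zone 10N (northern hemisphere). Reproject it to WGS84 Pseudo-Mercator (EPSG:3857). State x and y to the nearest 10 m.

Unproject from UTM 10N (λ₀ = -123°) → φ = 33.90140015°, λ = -120.16520041°.
Web Mercator (R = 6378137 m): x = -13376728.921 m, y = 4015570.147 m.

x -13376730 m, y 4015570 m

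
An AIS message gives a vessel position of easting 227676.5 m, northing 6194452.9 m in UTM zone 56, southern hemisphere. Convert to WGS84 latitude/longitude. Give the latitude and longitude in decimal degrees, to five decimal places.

lat -34.35550°, lon 150.03920°

Zone 56S: λ₀ = 153°, k₀ = 0.9996, false easting 500000 m, false northing 10000000 m.
Meridian distance M = (N − FN)/k₀ = -3807069.9 m.
Inverse transverse Mercator on WGS84 gives φ = -34.35549995°, λ = 150.03920027°.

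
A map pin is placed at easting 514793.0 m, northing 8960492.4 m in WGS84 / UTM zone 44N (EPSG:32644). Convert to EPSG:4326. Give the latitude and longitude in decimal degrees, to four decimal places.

lat 80.7060°, lon 81.8205°

Zone 44N: λ₀ = 81°, k₀ = 0.9996, false easting 500000 m.
Meridian distance M = (N − FN)/k₀ = 8964078.0 m.
Inverse transverse Mercator on WGS84 gives φ = 80.70600023°, λ = 81.82050019°.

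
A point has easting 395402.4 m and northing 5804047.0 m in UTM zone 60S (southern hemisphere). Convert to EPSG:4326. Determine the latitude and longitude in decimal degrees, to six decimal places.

lat -37.905100°, lon 175.810200°

Zone 60S: λ₀ = 177°, k₀ = 0.9996, false easting 500000 m, false northing 10000000 m.
Meridian distance M = (N − FN)/k₀ = -4197632.1 m.
Inverse transverse Mercator on WGS84 gives φ = -37.90509984°, λ = 175.81019994°.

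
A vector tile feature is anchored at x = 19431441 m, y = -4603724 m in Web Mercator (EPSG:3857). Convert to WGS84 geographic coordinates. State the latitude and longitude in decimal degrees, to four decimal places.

lat -38.1718°, lon 174.5556°

R = 6378137 m. λ = x/R = 174.55560443°.
φ = 2·arctan(exp(y/R)) − 90° = 2·arctan(0.48588) − 90° = -38.17180071°.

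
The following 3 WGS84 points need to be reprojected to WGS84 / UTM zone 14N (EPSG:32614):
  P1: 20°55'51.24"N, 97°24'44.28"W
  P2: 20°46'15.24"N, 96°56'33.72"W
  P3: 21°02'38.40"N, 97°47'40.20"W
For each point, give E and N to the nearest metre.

P1: E 665099 m, N 2315318 m; P2: E 714172 m, N 2298157 m; P3: E 625256 m, N 2327490 m

UTM zone 14N: λ₀ = -99°, k₀ = 0.9996.
P1 (20.9309°, -97.4123°) → (665099.445, 2315317.520) m.
P2 (20.7709°, -96.9427°) → (714171.990, 2298156.858) m.
P3 (21.0440°, -97.7945°) → (625256.336, 2327490.464) m.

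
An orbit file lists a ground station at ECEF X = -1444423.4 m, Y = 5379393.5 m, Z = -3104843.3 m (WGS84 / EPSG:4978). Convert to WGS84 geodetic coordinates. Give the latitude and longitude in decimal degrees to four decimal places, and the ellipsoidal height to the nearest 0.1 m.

lat -29.3004°, lon 105.0300°, h 3807.5 m

λ = atan2(Y, X) = 105.02999962°; p = √(X²+Y²) = 5569940.2 m.
Bowring's method on WGS84 (a = 6378137 m, b = 6356752.314 m) gives φ = -29.30040040°, h = 3807.484 m.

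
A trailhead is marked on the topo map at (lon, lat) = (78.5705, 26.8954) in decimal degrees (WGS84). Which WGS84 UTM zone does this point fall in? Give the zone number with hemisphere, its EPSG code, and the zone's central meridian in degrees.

Zone 44N (EPSG:32644), central meridian 81°

UTM zone = ⌊(λ + 180)/6⌋ + 1; 78.5705° ∈ [78°, 84°) → zone 44.
Hemisphere: N (φ ≥ 0).
Central meridian λ₀ = 6×44 − 183 = 81°.
EPSG code: 32644.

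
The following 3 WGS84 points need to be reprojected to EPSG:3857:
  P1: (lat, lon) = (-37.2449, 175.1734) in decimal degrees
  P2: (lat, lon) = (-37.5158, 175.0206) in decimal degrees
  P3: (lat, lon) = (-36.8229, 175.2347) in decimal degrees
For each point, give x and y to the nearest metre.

P1: x 19500214 m, y -4473298 m; P2: x 19483204 m, y -4511249 m; P3: x 19507038 m, y -4414450 m

Web Mercator: x = R·λ, y = R·ln tan(π/4+φ/2), R = 6378137 m.
P1 (-37.2449°, 175.1734°) → (19500213.689, -4473297.886) m.
P2 (-37.5158°, 175.0206°) → (19483204.070, -4511248.607) m.
P3 (-36.8229°, 175.2347°) → (19507037.573, -4414449.996) m.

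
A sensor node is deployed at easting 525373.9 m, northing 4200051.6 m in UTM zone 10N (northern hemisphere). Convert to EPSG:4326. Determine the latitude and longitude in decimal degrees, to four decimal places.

Zone 10N: λ₀ = -123°, k₀ = 0.9996, false easting 500000 m.
Meridian distance M = (N − FN)/k₀ = 4201732.3 m.
Inverse transverse Mercator on WGS84 gives φ = 37.94770021°, λ = -122.71119990°.

lat 37.9477°, lon -122.7112°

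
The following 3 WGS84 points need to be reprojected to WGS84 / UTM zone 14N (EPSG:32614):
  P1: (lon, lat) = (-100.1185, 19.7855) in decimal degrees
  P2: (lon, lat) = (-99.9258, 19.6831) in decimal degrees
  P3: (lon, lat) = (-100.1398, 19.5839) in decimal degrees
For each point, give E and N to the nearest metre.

UTM zone 14N: λ₀ = -99°, k₀ = 0.9996.
P1 (19.7855°, -100.1185°) → (382835.612, 2188132.170) m.
P2 (19.6831°, -99.9258°) → (402960.868, 2176677.854) m.
P3 (19.5839°, -100.1398°) → (380454.653, 2165835.352) m.

P1: E 382836 m, N 2188132 m; P2: E 402961 m, N 2176678 m; P3: E 380455 m, N 2165835 m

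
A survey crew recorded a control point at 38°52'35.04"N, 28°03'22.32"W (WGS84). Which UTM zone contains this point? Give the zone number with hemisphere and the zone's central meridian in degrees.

Zone 26N, central meridian -27°

UTM zone = ⌊(λ + 180)/6⌋ + 1; -28.0562° ∈ [-30°, -24°) → zone 26.
Hemisphere: N (φ ≥ 0).
Central meridian λ₀ = 6×26 − 183 = -27°.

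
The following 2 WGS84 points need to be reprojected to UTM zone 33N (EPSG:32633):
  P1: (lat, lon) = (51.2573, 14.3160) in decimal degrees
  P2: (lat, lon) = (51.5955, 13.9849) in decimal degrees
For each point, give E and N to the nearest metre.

P1: E 452270 m, N 5678660 m; P2: E 429687 m, N 5716538 m

UTM zone 33N: λ₀ = 15°, k₀ = 0.9996.
P1 (51.2573°, 14.3160°) → (452270.184, 5678660.470) m.
P2 (51.5955°, 13.9849°) → (429687.324, 5716538.250) m.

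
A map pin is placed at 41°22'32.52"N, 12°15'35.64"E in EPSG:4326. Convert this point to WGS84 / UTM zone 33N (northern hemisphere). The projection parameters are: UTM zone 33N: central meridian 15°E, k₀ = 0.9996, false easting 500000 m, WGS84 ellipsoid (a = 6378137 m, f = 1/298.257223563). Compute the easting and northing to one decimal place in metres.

Zone 33 central meridian λ₀ = 6×33 − 183 = 15°; Δλ = -2.7401°.
Transverse Mercator on WGS84 with k₀ = 0.9996 gives E = 270855.727 m, N = 4584087.933 m.

E 270855.7 m, N 4584087.9 m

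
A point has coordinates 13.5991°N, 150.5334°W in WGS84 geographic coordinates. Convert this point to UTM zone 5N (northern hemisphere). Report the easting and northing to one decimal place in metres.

E 766899.2 m, N 1504740.9 m

Zone 5 central meridian λ₀ = 6×5 − 183 = -153°; Δλ = +2.4666°.
Transverse Mercator on WGS84 with k₀ = 0.9996 gives E = 766899.160 m, N = 1504740.908 m.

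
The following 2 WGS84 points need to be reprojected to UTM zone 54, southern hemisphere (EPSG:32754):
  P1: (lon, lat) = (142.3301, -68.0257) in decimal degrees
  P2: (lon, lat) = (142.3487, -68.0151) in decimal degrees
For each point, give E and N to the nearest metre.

UTM zone 54S: λ₀ = 141°, k₀ = 0.9996.
P1 (-68.0257°, 142.3301°) → (555539.295, 2453672.514) m.
P2 (-68.0151°, 142.3487°) → (556341.645, 2454837.249) m.

P1: E 555539 m, N 2453673 m; P2: E 556342 m, N 2454837 m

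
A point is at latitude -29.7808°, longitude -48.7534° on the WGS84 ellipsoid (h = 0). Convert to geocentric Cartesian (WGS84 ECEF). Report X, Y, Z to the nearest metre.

WGS84: a = 6378137 m, e² = 0.006694380; N(φ) = a/√(1−e²sin²φ) = 6383410.165 m.
X = (N+h)·cosφ·cosλ = 3652769.671 m; Y = (N+h)·cosφ·sinλ = -4165684.160 m; Z = (N(1−e²)+h)·sinφ = -3149307.471 m.

X 3652770 m, Y -4165684 m, Z -3149307 m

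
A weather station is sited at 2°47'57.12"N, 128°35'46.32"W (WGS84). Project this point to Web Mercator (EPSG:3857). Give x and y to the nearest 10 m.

x -14315260 m, y 311730 m

Web Mercator is spherical with R = a = 6378137 m.
x = R·λ = 6378137 × -2.244427096 = -14315263.502 m.
y = R·ln tan(π/4 + φ/2) = 6378137 × 0.048874703 = 311729.551 m.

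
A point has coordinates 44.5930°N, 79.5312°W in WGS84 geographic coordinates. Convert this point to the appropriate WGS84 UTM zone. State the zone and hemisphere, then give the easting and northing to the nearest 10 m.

Longitude -79.5312° lies in the 6° band [-84°, -78°), giving zone 17; latitude is north of the equator, so 17N.
Zone 17 central meridian λ₀ = 6×17 − 183 = -81°; Δλ = +1.4688°.
Transverse Mercator on WGS84 with k₀ = 0.9996 gives E = 616580.729 m, N = 4938788.688 m.

Zone 17N: E 616580 m, N 4938790 m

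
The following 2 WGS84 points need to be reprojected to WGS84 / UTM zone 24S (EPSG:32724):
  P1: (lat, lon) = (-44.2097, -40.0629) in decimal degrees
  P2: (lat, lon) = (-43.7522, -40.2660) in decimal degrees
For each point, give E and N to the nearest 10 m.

UTM zone 24S: λ₀ = -39°, k₀ = 0.9996.
P1 (-44.2097°, -40.0629°) → (415083.511, 5104286.565) m.
P2 (-43.7522°, -40.2660°) → (398077.710, 5154870.399) m.

P1: E 415080 m, N 5104290 m; P2: E 398080 m, N 5154870 m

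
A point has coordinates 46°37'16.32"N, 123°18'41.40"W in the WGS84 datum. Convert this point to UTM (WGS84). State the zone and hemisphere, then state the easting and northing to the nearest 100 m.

Zone 10N: E 476200 m, N 5163100 m

Longitude -123.3115° lies in the 6° band [-126°, -120°), giving zone 10; latitude is north of the equator, so 10N.
Zone 10 central meridian λ₀ = 6×10 − 183 = -123°; Δλ = -0.3115°.
Transverse Mercator on WGS84 with k₀ = 0.9996 gives E = 476151.188 m, N = 5163117.959 m.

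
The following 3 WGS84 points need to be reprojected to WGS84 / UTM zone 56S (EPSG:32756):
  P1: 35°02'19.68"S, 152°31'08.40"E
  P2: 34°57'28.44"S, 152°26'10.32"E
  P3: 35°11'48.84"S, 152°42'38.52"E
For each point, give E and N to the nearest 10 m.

UTM zone 56S: λ₀ = 153°, k₀ = 0.9996.
P1 (-35.0388°, 152.5190°) → (456128.506, 6122548.421) m.
P2 (-34.9579°, 152.4362°) → (448525.693, 6131480.536) m.
P3 (-35.1969°, 152.7107°) → (473664.253, 6105082.796) m.

P1: E 456130 m, N 6122550 m; P2: E 448530 m, N 6131480 m; P3: E 473660 m, N 6105080 m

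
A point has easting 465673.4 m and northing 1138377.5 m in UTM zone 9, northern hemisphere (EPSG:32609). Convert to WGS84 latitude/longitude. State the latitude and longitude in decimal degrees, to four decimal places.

Zone 9N: λ₀ = -129°, k₀ = 0.9996, false easting 500000 m.
Meridian distance M = (N − FN)/k₀ = 1138833.0 m.
Inverse transverse Mercator on WGS84 gives φ = 10.29799994°, λ = -129.31350012°.

lat 10.2980°, lon -129.3135°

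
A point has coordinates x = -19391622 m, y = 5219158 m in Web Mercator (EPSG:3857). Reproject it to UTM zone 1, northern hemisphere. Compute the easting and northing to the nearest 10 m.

Web Mercator inverse (R = 6378137 m) → φ = 42.38720164°, λ = -174.19790426°.
UTM 1N forward: E = 730659.276 m, N = 4696572.160 m.

E 730660 m, N 4696570 m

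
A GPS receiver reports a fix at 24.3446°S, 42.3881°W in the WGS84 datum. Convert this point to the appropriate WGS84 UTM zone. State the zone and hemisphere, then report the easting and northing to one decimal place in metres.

Longitude -42.3881° lies in the 6° band [-48°, -42°), giving zone 23; latitude is south of the equator, so 23S.
Zone 23 central meridian λ₀ = 6×23 − 183 = -45°; Δλ = +2.6119°.
Transverse Mercator on WGS84 with k₀ = 0.9996 gives E = 765007.979 m, N = 7305129.444 m.

Zone 23S: E 765008.0 m, N 7305129.4 m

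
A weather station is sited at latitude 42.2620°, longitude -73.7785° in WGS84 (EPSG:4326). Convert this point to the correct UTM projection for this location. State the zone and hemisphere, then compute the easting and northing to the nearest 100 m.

Zone 18N: E 600700 m, N 4679600 m

Longitude -73.7785° lies in the 6° band [-78°, -72°), giving zone 18; latitude is north of the equator, so 18N.
Zone 18 central meridian λ₀ = 6×18 − 183 = -75°; Δλ = +1.2215°.
Transverse Mercator on WGS84 with k₀ = 0.9996 gives E = 600746.434 m, N = 4679588.741 m.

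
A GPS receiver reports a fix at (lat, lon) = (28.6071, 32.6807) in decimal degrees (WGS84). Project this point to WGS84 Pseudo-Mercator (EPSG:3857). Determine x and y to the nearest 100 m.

x 3638000 m, y 3325700 m

Web Mercator is spherical with R = a = 6378137 m.
x = R·λ = 6378137 × 0.570385817 = 3637998.883 m.
y = R·ln tan(π/4 + φ/2) = 6378137 × 0.521427037 = 3325733.080 m.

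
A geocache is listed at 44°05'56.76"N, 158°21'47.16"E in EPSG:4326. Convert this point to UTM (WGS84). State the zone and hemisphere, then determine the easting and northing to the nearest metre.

Longitude 158.3631° lies in the 6° band [156°, 162°), giving zone 57; latitude is north of the equator, so 57N.
Zone 57 central meridian λ₀ = 6×57 − 183 = 159°; Δλ = -0.6369°.
Transverse Mercator on WGS84 with k₀ = 0.9996 gives E = 449022.144 m, N = 4883076.933 m.

Zone 57N: E 449022 m, N 4883077 m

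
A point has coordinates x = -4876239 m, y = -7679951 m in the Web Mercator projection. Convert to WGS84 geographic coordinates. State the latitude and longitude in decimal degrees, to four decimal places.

lat -56.6057°, lon -43.8040°

R = 6378137 m. λ = x/R = -43.80400023°.
φ = 2·arctan(exp(y/R)) − 90° = 2·arctan(0.29996) − 90° = -56.60570211°.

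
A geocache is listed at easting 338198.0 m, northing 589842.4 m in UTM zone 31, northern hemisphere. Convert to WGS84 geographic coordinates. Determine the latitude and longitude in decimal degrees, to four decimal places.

Zone 31N: λ₀ = 3°, k₀ = 0.9996, false easting 500000 m.
Meridian distance M = (N − FN)/k₀ = 590078.4 m.
Inverse transverse Mercator on WGS84 gives φ = 5.33460015°, λ = 1.53979956°.

lat 5.3346°, lon 1.5398°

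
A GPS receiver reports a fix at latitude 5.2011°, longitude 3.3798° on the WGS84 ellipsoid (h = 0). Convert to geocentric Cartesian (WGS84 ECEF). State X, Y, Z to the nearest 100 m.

WGS84: a = 6378137 m, e² = 0.006694380; N(φ) = a/√(1−e²sin²φ) = 6378312.446 m.
X = (N+h)·cosφ·cosλ = 6341002.473 m; Y = (N+h)·cosφ·sinλ = 374481.557 m; Z = (N(1−e²)+h)·sinφ = 574334.142 m.

X 6341000 m, Y 374500 m, Z 574300 m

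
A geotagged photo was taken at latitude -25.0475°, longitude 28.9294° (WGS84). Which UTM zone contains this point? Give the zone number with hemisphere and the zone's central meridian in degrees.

Zone 35S, central meridian 27°

UTM zone = ⌊(λ + 180)/6⌋ + 1; 28.9294° ∈ [24°, 30°) → zone 35.
Hemisphere: S (φ < 0).
Central meridian λ₀ = 6×35 − 183 = 27°.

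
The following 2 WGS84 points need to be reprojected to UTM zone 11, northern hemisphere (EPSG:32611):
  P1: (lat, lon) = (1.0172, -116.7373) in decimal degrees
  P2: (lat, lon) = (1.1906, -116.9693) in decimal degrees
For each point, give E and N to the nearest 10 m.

UTM zone 11N: λ₀ = -117°, k₀ = 0.9996.
P1 (1.0172°, -116.7373°) → (529227.460, 112432.471) m.
P2 (1.1906°, -116.9693°) → (503415.409, 131597.282) m.

P1: E 529230 m, N 112430 m; P2: E 503420 m, N 131600 m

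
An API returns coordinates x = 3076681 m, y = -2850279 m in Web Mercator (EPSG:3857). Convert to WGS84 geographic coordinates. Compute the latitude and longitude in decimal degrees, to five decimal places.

lat -24.79250°, lon 27.63830°

R = 6378137 m. λ = x/R = 27.63829567°.
φ = 2·arctan(exp(y/R)) − 90° = 2·arctan(0.63962) − 90° = -24.79249702°.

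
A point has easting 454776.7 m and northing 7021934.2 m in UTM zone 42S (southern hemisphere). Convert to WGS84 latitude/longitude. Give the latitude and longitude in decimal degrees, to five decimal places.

Zone 42S: λ₀ = 69°, k₀ = 0.9996, false easting 500000 m, false northing 10000000 m.
Meridian distance M = (N − FN)/k₀ = -2979257.5 m.
Inverse transverse Mercator on WGS84 gives φ = -26.92370037°, λ = 68.54449962°.

lat -26.92370°, lon 68.54450°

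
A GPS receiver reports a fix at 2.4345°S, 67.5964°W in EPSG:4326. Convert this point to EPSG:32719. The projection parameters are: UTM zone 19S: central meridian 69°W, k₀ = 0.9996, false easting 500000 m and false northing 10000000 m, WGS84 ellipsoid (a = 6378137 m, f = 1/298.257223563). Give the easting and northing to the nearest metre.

E 656061 m, N 9730832 m

Zone 19 central meridian λ₀ = 6×19 − 183 = -69°; Δλ = +1.4036°.
Transverse Mercator on WGS84 with k₀ = 0.9996 gives E = 656061.171 m, N = 9730831.767 m.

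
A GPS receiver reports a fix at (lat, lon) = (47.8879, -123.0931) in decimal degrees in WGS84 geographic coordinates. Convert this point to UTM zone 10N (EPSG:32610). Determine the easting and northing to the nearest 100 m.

E 493000 m, N 5303800 m

Zone 10 central meridian λ₀ = 6×10 − 183 = -123°; Δλ = -0.0931°.
Transverse Mercator on WGS84 with k₀ = 0.9996 gives E = 493040.127 m, N = 5303845.092 m.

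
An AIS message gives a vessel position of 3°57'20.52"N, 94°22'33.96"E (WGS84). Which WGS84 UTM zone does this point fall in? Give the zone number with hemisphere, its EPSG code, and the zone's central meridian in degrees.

UTM zone = ⌊(λ + 180)/6⌋ + 1; 94.3761° ∈ [90°, 96°) → zone 46.
Hemisphere: N (φ ≥ 0).
Central meridian λ₀ = 6×46 − 183 = 93°.
EPSG code: 32646.

Zone 46N (EPSG:32646), central meridian 93°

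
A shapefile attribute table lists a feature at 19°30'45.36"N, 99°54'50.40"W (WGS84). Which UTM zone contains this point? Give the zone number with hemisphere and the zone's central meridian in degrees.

UTM zone = ⌊(λ + 180)/6⌋ + 1; -99.9140° ∈ [-102°, -96°) → zone 14.
Hemisphere: N (φ ≥ 0).
Central meridian λ₀ = 6×14 − 183 = -99°.

Zone 14N, central meridian -99°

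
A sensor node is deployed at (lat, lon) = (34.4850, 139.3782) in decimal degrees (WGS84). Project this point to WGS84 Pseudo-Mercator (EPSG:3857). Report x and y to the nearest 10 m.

Web Mercator is spherical with R = a = 6378137 m.
x = R·λ = 6378137 × 2.432608496 = 15515510.252 m.
y = R·ln tan(π/4 + φ/2) = 6378137 × 0.641897953 = 4094113.086 m.

x 15515510 m, y 4094110 m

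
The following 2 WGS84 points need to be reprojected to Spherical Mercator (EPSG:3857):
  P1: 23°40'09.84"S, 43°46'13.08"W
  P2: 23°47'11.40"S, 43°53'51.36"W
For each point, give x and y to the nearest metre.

P1: x -4872488 m, y -2713174 m; P2: x -4886658 m, y -2727414 m

Web Mercator: x = R·λ, y = R·ln tan(π/4+φ/2), R = 6378137 m.
P1 (-23.6694°, -43.7703°) → (-4872487.508, -2713174.495) m.
P2 (-23.7865°, -43.8976°) → (-4886658.479, -2727413.702) m.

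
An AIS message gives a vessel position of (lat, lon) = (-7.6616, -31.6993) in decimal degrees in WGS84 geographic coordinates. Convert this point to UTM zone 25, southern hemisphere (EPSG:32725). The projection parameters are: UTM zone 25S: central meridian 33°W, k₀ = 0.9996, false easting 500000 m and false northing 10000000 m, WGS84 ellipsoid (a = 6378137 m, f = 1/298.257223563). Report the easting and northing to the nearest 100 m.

E 643500 m, N 9152900 m

Zone 25 central meridian λ₀ = 6×25 − 183 = -33°; Δλ = +1.3007°.
Transverse Mercator on WGS84 with k₀ = 0.9996 gives E = 643463.760 m, N = 9152895.358 m.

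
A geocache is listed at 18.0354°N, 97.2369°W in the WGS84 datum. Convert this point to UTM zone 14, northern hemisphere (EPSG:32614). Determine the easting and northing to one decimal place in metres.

E 686633.1 m, N 1994991.3 m

Zone 14 central meridian λ₀ = 6×14 − 183 = -99°; Δλ = +1.7631°.
Transverse Mercator on WGS84 with k₀ = 0.9996 gives E = 686633.079 m, N = 1994991.305 m.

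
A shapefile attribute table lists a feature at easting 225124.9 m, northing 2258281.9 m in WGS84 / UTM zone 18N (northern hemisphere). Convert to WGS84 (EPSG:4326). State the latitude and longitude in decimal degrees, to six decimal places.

lat 20.403000°, lon -77.633800°

Zone 18N: λ₀ = -75°, k₀ = 0.9996, false easting 500000 m.
Meridian distance M = (N − FN)/k₀ = 2259185.6 m.
Inverse transverse Mercator on WGS84 gives φ = 20.40299991°, λ = -77.63380002°.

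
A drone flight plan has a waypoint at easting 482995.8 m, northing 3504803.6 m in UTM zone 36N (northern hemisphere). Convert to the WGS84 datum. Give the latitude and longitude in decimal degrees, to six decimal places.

lat 31.678400°, lon 32.820600°

Zone 36N: λ₀ = 33°, k₀ = 0.9996, false easting 500000 m.
Meridian distance M = (N − FN)/k₀ = 3506206.1 m.
Inverse transverse Mercator on WGS84 gives φ = 31.67839961°, λ = 32.82059980°.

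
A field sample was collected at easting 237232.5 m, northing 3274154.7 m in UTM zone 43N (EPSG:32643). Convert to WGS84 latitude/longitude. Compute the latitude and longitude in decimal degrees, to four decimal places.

lat 29.5695°, lon 72.2877°

Zone 43N: λ₀ = 75°, k₀ = 0.9996, false easting 500000 m.
Meridian distance M = (N − FN)/k₀ = 3275464.9 m.
Inverse transverse Mercator on WGS84 gives φ = 29.56950018°, λ = 72.28769962°.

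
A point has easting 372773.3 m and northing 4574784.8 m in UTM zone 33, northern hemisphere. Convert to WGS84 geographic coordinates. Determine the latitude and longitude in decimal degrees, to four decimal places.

lat 41.3145°, lon 13.4800°

Zone 33N: λ₀ = 15°, k₀ = 0.9996, false easting 500000 m.
Meridian distance M = (N − FN)/k₀ = 4576615.4 m.
Inverse transverse Mercator on WGS84 gives φ = 41.31450018°, λ = 13.48000003°.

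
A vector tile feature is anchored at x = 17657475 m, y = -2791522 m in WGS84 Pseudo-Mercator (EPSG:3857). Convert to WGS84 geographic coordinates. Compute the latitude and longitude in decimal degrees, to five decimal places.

R = 6378137 m. λ = x/R = 158.61979671°.
φ = 2·arctan(exp(y/R)) − 90° = 2·arctan(0.64554) − 90° = -24.31240099°.

lat -24.31240°, lon 158.61980°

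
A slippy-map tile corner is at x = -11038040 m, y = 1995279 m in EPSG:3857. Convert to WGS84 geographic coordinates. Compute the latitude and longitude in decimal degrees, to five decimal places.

lat 17.63850°, lon -99.15640°

R = 6378137 m. λ = x/R = -99.15640039°.
φ = 2·arctan(exp(y/R)) − 90° = 2·arctan(1.36729) − 90° = 17.63850309°.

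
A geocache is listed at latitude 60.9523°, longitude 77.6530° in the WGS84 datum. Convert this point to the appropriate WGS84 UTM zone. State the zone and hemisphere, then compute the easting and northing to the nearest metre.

Zone 43N: E 643678 m, N 6760383 m

Longitude 77.6530° lies in the 6° band [72°, 78°), giving zone 43; latitude is north of the equator, so 43N.
Zone 43 central meridian λ₀ = 6×43 − 183 = 75°; Δλ = +2.6530°.
Transverse Mercator on WGS84 with k₀ = 0.9996 gives E = 643677.705 m, N = 6760383.081 m.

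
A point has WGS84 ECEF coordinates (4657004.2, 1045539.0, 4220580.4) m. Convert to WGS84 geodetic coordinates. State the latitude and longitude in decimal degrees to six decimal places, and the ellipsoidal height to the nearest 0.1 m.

λ = atan2(Y, X) = 12.65359985°; p = √(X²+Y²) = 4772927.8 m.
Bowring's method on WGS84 (a = 6378137 m, b = 6356752.314 m) gives φ = 41.67650007°, h = 2626.418 m.

lat 41.676500°, lon 12.653600°, h 2626.4 m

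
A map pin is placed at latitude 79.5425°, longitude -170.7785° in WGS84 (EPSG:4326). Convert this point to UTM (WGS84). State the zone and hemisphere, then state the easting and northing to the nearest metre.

Longitude -170.7785° lies in the 6° band [-174°, -168°), giving zone 2; latitude is north of the equator, so 2N.
Zone 2 central meridian λ₀ = 6×2 − 183 = -171°; Δλ = +0.2215°.
Transverse Mercator on WGS84 with k₀ = 0.9996 gives E = 504488.196 m, N = 8830531.073 m.

Zone 2N: E 504488 m, N 8830531 m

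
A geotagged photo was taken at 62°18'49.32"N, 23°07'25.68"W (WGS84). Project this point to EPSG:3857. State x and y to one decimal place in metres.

Web Mercator is spherical with R = a = 6378137 m.
x = R·λ = 6378137 × -0.403586446 = -2574129.641 m.
y = R·ln tan(π/4 + φ/2) = 6378137 × 1.400708744 = 8933912.267 m.

x -2574129.6 m, y 8933912.3 m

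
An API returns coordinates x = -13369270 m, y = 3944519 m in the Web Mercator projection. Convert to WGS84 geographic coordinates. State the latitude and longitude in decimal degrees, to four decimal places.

lat 33.3700°, lon -120.0982°

R = 6378137 m. λ = x/R = -120.09819579°.
φ = 2·arctan(exp(y/R)) − 90° = 2·arctan(1.85604) − 90° = 33.37000086°.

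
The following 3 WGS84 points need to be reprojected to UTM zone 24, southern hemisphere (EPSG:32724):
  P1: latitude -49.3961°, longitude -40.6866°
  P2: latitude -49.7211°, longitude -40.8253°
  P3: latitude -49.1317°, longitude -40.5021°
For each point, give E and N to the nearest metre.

P1: E 377622 m, N 4527142 m; P2: E 368435 m, N 4490779 m; P3: E 390424 m, N 4556817 m

UTM zone 24S: λ₀ = -39°, k₀ = 0.9996.
P1 (-49.3961°, -40.6866°) → (377621.701, 4527142.434) m.
P2 (-49.7211°, -40.8253°) → (368434.522, 4490778.873) m.
P3 (-49.1317°, -40.5021°) → (390424.371, 4556817.281) m.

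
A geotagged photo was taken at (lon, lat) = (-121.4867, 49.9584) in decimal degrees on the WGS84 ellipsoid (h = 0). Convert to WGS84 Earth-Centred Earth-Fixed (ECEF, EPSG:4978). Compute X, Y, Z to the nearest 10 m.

WGS84: a = 6378137 m, e² = 0.006694380; N(φ) = a/√(1−e²sin²φ) = 6390686.687 m.
X = (N+h)·cosφ·cosλ = -2147390.765 m; Y = (N+h)·cosφ·sinλ = -3506049.805 m; Z = (N(1−e²)+h)·sinφ = 4859813.501 m.

X -2147390 m, Y -3506050 m, Z 4859810 m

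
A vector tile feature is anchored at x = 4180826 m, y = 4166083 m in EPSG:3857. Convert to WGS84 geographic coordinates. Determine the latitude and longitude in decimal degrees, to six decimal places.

lat 35.016201°, lon 37.556999°

R = 6378137 m. λ = x/R = 37.55699896°.
φ = 2·arctan(exp(y/R)) − 90° = 2·arctan(1.92165) − 90° = 35.01620090°.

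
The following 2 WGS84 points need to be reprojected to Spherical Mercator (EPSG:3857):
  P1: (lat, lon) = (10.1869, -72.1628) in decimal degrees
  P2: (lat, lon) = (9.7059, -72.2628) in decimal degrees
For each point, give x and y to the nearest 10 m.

Web Mercator: x = R·λ, y = R·ln tan(π/4+φ/2), R = 6378137 m.
P1 (10.1869°, -72.1628°) → (-8033126.150, 1140022.663) m.
P2 (9.7059°, -72.2628°) → (-8044258.099, 1085660.749) m.

P1: x -8033130 m, y 1140020 m; P2: x -8044260 m, y 1085660 m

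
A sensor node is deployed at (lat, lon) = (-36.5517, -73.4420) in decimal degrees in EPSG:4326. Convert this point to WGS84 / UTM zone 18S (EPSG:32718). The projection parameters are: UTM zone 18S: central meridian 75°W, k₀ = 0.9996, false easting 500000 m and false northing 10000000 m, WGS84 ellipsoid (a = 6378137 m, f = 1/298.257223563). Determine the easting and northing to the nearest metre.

E 639439 m, N 5953728 m

Zone 18 central meridian λ₀ = 6×18 − 183 = -75°; Δλ = +1.5580°.
Transverse Mercator on WGS84 with k₀ = 0.9996 gives E = 639439.328 m, N = 5953727.906 m.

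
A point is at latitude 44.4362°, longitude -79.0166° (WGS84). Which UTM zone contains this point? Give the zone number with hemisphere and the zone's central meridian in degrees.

UTM zone = ⌊(λ + 180)/6⌋ + 1; -79.0166° ∈ [-84°, -78°) → zone 17.
Hemisphere: N (φ ≥ 0).
Central meridian λ₀ = 6×17 − 183 = -81°.

Zone 17N, central meridian -81°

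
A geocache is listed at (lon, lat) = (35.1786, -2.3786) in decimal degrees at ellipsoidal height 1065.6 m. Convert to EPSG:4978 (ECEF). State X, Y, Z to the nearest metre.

WGS84: a = 6378137 m, e² = 0.006694380; N(φ) = a/√(1−e²sin²φ) = 6378173.773 m.
X = (N+h)·cosφ·cosλ = 5209643.486 m; Y = (N+h)·cosφ·sinλ = 3672085.907 m; Z = (N(1−e²)+h)·sinφ = -262982.172 m.

X 5209643 m, Y 3672086 m, Z -262982 m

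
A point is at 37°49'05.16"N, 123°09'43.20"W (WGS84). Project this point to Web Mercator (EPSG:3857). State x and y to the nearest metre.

Web Mercator is spherical with R = a = 6378137 m.
x = R·λ = 6378137 × -2.149582413 = -13710331.125 m.
y = R·ln tan(π/4 + φ/2) = 6378137 × 0.713964159 = 4553761.216 m.

x -13710331 m, y 4553761 m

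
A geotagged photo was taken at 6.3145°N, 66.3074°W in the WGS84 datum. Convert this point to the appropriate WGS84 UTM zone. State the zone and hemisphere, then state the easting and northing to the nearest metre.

Zone 19N: E 797921 m, N 698741 m

Longitude -66.3074° lies in the 6° band [-72°, -66°), giving zone 19; latitude is north of the equator, so 19N.
Zone 19 central meridian λ₀ = 6×19 − 183 = -69°; Δλ = +2.6926°.
Transverse Mercator on WGS84 with k₀ = 0.9996 gives E = 797921.029 m, N = 698740.653 m.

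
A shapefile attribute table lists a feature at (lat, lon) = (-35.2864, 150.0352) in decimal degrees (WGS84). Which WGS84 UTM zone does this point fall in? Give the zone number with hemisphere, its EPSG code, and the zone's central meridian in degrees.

Zone 56S (EPSG:32756), central meridian 153°

UTM zone = ⌊(λ + 180)/6⌋ + 1; 150.0352° ∈ [150°, 156°) → zone 56.
Hemisphere: S (φ < 0).
Central meridian λ₀ = 6×56 − 183 = 153°.
EPSG code: 32756.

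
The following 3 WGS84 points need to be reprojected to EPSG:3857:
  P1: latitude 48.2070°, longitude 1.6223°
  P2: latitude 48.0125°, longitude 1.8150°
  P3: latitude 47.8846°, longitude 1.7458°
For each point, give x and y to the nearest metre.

P1: x 180594 m, y 6141362 m; P2: x 202045 m, y 6108935 m; P3: x 194342 m, y 6087678 m

Web Mercator: x = R·λ, y = R·ln tan(π/4+φ/2), R = 6378137 m.
P1 (48.2070°, 1.6223°) → (180593.610, 6141361.609) m.
P2 (48.0125°, 1.8150°) → (202044.876, 6108934.641) m.
P3 (47.8846°, 1.7458°) → (194341.567, 6087677.814) m.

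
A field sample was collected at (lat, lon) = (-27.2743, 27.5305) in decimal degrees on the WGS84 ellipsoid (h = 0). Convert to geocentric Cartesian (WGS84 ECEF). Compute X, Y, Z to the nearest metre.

X 5030638 m, Y 2622189 m, Z -2905264 m

WGS84: a = 6378137 m, e² = 0.006694380; N(φ) = a/√(1−e²sin²φ) = 6382624.858 m.
X = (N+h)·cosφ·cosλ = 5030637.665 m; Y = (N+h)·cosφ·sinλ = 2622188.786 m; Z = (N(1−e²)+h)·sinφ = -2905263.694 m.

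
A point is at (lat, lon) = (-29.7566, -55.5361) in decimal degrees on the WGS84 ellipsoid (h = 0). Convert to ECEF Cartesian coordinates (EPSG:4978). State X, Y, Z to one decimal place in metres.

X 3135973.8 m, Y -4569034.8 m, Z -3146978.9 m

WGS84: a = 6378137 m, e² = 0.006694380; N(φ) = a/√(1−e²sin²φ) = 6383402.373 m.
X = (N+h)·cosφ·cosλ = 3135973.844 m; Y = (N+h)·cosφ·sinλ = -4569034.777 m; Z = (N(1−e²)+h)·sinφ = -3146978.932 m.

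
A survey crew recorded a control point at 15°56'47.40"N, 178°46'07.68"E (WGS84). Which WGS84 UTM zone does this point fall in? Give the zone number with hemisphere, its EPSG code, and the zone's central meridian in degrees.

UTM zone = ⌊(λ + 180)/6⌋ + 1; 178.7688° ∈ [174°, 180°) → zone 60.
Hemisphere: N (φ ≥ 0).
Central meridian λ₀ = 6×60 − 183 = 177°.
EPSG code: 32660.

Zone 60N (EPSG:32660), central meridian 177°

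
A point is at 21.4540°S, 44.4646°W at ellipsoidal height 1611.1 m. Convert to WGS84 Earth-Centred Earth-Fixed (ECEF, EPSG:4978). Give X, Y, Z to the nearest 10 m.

WGS84: a = 6378137 m, e² = 0.006694380; N(φ) = a/√(1−e²sin²φ) = 6380994.883 m.
X = (N+h)·cosφ·cosλ = 4239539.610 m; Y = (N+h)·cosφ·sinλ = -4161038.186 m; Z = (N(1−e²)+h)·sinφ = -2318840.598 m.

X 4239540 m, Y -4161040 m, Z -2318840 m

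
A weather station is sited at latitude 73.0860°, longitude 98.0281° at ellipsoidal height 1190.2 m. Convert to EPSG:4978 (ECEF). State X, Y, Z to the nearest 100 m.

X -260000 m, Y 1843400 m, Z 6081200 m

WGS84: a = 6378137 m, e² = 0.006694380; N(φ) = a/√(1−e²sin²φ) = 6397769.062 m.
X = (N+h)·cosφ·cosλ = -260000.943 m; Y = (N+h)·cosφ·sinλ = 1843442.368 m; Z = (N(1−e²)+h)·sinφ = 6081180.014 m.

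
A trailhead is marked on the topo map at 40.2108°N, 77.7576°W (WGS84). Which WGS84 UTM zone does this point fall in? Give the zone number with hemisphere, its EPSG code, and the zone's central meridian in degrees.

Zone 18N (EPSG:32618), central meridian -75°

UTM zone = ⌊(λ + 180)/6⌋ + 1; -77.7576° ∈ [-78°, -72°) → zone 18.
Hemisphere: N (φ ≥ 0).
Central meridian λ₀ = 6×18 − 183 = -75°.
EPSG code: 32618.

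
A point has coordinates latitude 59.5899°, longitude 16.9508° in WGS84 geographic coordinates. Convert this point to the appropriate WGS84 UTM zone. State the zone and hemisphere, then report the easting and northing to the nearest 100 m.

Zone 33N: E 610100 m, N 6607400 m

Longitude 16.9508° lies in the 6° band [12°, 18°), giving zone 33; latitude is north of the equator, so 33N.
Zone 33 central meridian λ₀ = 6×33 − 183 = 15°; Δλ = +1.9508°.
Transverse Mercator on WGS84 with k₀ = 0.9996 gives E = 610144.592 m, N = 6607358.084 m.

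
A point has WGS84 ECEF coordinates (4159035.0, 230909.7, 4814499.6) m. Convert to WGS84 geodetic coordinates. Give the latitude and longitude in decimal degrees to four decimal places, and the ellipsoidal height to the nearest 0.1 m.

λ = atan2(Y, X) = 3.17780026°; p = √(X²+Y²) = 4165440.1 m.
Bowring's method on WGS84 (a = 6378137 m, b = 6356752.314 m) gives φ = 49.32439988°, h = 460.339 m.

lat 49.3244°, lon 3.1778°, h 460.3 m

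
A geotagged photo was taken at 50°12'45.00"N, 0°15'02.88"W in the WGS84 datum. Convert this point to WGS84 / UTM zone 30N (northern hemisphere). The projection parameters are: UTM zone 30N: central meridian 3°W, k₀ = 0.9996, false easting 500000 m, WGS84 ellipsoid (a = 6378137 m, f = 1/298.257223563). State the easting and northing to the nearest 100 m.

E 696100 m, N 5565900 m

Zone 30 central meridian λ₀ = 6×30 − 183 = -3°; Δλ = +2.7492°.
Transverse Mercator on WGS84 with k₀ = 0.9996 gives E = 696143.753 m, N = 5565875.129 m.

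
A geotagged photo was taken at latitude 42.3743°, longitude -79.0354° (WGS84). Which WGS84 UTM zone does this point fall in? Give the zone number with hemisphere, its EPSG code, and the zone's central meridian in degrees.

Zone 17N (EPSG:32617), central meridian -81°

UTM zone = ⌊(λ + 180)/6⌋ + 1; -79.0354° ∈ [-84°, -78°) → zone 17.
Hemisphere: N (φ ≥ 0).
Central meridian λ₀ = 6×17 − 183 = -81°.
EPSG code: 32617.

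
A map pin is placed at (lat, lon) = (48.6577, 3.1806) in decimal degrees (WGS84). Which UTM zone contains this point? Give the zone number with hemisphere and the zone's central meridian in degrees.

UTM zone = ⌊(λ + 180)/6⌋ + 1; 3.1806° ∈ [0°, 6°) → zone 31.
Hemisphere: N (φ ≥ 0).
Central meridian λ₀ = 6×31 − 183 = 3°.

Zone 31N, central meridian 3°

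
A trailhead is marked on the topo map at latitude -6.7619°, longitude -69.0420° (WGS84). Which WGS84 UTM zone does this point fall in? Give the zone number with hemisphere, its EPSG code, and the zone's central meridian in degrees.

Zone 19S (EPSG:32719), central meridian -69°

UTM zone = ⌊(λ + 180)/6⌋ + 1; -69.0420° ∈ [-72°, -66°) → zone 19.
Hemisphere: S (φ < 0).
Central meridian λ₀ = 6×19 − 183 = -69°.
EPSG code: 32719.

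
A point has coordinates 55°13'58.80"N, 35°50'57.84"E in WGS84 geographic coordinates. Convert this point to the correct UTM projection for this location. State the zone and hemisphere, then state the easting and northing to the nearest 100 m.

Longitude 35.8494° lies in the 6° band [30°, 36°), giving zone 36; latitude is north of the equator, so 36N.
Zone 36 central meridian λ₀ = 6×36 − 183 = 33°; Δλ = +2.8494°.
Transverse Mercator on WGS84 with k₀ = 0.9996 gives E = 681188.076 m, N = 6124422.251 m.

Zone 36N: E 681200 m, N 6124400 m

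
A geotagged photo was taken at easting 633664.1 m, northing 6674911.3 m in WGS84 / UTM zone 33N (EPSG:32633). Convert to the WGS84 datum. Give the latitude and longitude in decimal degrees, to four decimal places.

lat 60.1891°, lon 17.4105°

Zone 33N: λ₀ = 15°, k₀ = 0.9996, false easting 500000 m.
Meridian distance M = (N − FN)/k₀ = 6677582.3 m.
Inverse transverse Mercator on WGS84 gives φ = 60.18910000°, λ = 17.41049957°.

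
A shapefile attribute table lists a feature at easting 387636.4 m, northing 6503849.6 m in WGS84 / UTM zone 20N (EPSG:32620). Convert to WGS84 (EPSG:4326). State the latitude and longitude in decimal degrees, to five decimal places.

lat 58.66030°, lon -64.93690°

Zone 20N: λ₀ = -63°, k₀ = 0.9996, false easting 500000 m.
Meridian distance M = (N − FN)/k₀ = 6506452.2 m.
Inverse transverse Mercator on WGS84 gives φ = 58.66029993°, λ = -64.93689924°.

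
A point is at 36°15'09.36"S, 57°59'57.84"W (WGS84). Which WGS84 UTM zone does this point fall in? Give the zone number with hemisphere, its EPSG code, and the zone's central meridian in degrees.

UTM zone = ⌊(λ + 180)/6⌋ + 1; -57.9994° ∈ [-60°, -54°) → zone 21.
Hemisphere: S (φ < 0).
Central meridian λ₀ = 6×21 − 183 = -57°.
EPSG code: 32721.

Zone 21S (EPSG:32721), central meridian -57°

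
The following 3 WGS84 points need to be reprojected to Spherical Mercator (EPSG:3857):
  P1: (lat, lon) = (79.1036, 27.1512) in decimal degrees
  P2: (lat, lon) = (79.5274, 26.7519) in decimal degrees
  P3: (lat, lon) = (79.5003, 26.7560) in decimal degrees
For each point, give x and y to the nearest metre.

Web Mercator: x = R·λ, y = R·ln tan(π/4+φ/2), R = 6378137 m.
P1 (79.1036°, 27.1512°) → (3022457.758, 14988120.225) m.
P2 (79.5274°, 26.7519°) → (2978007.886, 15242614.030) m.
P3 (79.5003°, 26.7560°) → (2978464.296, 15226038.230) m.

P1: x 3022458 m, y 14988120 m; P2: x 2978008 m, y 15242614 m; P3: x 2978464 m, y 15226038 m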